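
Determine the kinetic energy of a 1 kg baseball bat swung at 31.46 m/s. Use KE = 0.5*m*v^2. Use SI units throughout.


KE = 0.5 * m * v^2
KE = 0.5 * 1 * 31.46^2
KE = 0.5 * 1 * 989.7316 = 494.8658 J

494.8658 J


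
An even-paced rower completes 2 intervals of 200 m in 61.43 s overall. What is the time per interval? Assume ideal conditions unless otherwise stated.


Split time = total_time / n_laps = 61.43 / 2
Split time = 30.715 s per lap

30.715 s


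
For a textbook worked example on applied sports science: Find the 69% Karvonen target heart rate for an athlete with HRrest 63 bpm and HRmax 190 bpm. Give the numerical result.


Target = HRrest + pct*(HRmax - HRrest)
Heart rate reserve = HRmax - HRrest = 190 - 63 = 127 bpm
Fraction = 69% = 0.69
Target = 63 + 0.69 * 127
Target = 63 + 87.63 = 150.63 bpm

150.63 bpm


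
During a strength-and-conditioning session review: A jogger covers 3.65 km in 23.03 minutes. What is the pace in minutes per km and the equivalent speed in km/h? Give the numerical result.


Pace = time / distance = 23.03 min / 3.65 km = 6.3096 min/km
Speed = distance / time_in_hours = 3.65 / 0.3838 hr
Speed = 9.5093 km/h

6.3096 min/km, 9.5093 km/h


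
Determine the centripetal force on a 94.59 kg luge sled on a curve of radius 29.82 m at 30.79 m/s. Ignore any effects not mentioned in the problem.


Fc = m * v^2 / r
v^2 = 30.79^2 = 948.0241
Fc = 94.59 * 948.0241 / 29.82
Fc = 89673.5996 / 29.82 = 3007.163 N

3007.163 N


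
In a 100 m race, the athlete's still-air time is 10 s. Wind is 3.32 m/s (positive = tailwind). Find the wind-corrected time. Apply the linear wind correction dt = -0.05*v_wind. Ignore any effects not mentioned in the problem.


dt = -0.05 * v_wind = -0.05 * 3.32 = -0.166 s
t_corrected = t_still + dt = 10 + (-0.166)
t_corrected = 9.834 s

9.834 s


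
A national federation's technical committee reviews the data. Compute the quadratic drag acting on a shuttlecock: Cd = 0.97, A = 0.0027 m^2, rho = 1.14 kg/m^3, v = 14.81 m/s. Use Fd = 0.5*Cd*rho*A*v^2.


Fd = 0.5 * Cd * rho * A * v^2
Fd = 0.5 * 0.97 * 1.14 * 0.0027 * 14.81^2
v^2 = 219.3361
Fd = 0.5 * 0.97 * 1.14 * 0.0027 * 219.3361 = 0.3274 N

0.3274 N


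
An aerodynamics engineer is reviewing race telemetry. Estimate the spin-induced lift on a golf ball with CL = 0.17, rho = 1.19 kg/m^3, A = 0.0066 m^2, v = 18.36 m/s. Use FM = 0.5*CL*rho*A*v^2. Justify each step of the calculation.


FM = 0.5 * CL * rho * A * v^2
FM = 0.5 * 0.17 * 1.19 * 0.0066 * 18.36^2
v^2 = 337.0896
FM = 0.5 * 0.17 * 1.19 * 0.0066 * 337.0896 = 0.225 N

0.225 N


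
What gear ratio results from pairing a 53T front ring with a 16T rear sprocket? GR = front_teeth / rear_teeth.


GR = front_teeth / rear_teeth
GR = 53 / 16
GR = 3.3125

3.3125


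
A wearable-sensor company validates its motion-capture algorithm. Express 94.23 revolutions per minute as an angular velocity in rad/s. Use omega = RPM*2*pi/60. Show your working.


omega = RPM * 2 * pi / 60
omega = 94.23 * 2 * 3.14159 / 60
omega = 592.0646 / 60 = 9.8677 rad/s

9.8677 rad/s


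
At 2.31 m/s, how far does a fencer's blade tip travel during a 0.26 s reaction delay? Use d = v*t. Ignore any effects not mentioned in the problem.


d = v * t
d = 2.31 * 0.26
d = 0.6006 m

0.6006 m


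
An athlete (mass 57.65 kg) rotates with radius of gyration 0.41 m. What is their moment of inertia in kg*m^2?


I = m * k^2
I = 57.65 * 0.41^2
I = 57.65 * 0.1681 = 9.691 kg*m^2

9.691 kg*m^2


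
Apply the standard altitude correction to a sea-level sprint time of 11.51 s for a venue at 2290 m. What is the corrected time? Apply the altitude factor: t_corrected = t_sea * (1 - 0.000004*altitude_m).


Correction factor = 1 - 0.000004 * 2290 = 0.99084
t_corrected = t_sea * factor = 11.51 * 0.99084
t_corrected = 11.4046 s

11.4046 s


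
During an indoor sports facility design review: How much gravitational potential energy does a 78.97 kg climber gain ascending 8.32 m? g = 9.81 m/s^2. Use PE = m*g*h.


PE = m * g * h
PE = 78.97 * 9.81 * 8.32
PE = 774.6957 * 8.32 = 6445.4682 J

6445.4682 J


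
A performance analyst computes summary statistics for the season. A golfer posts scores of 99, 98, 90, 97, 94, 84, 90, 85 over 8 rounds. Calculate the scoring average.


Average = sum / n
Sum = 737
Average = 737 / 8 = 92.125

92.125


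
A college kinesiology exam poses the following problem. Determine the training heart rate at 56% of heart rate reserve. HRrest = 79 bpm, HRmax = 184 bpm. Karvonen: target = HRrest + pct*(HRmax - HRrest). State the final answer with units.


Target = HRrest + pct*(HRmax - HRrest)
Heart rate reserve = HRmax - HRrest = 184 - 79 = 105 bpm
Fraction = 56% = 0.56
Target = 79 + 0.56 * 105
Target = 79 + 58.8 = 137.8 bpm

137.8 bpm


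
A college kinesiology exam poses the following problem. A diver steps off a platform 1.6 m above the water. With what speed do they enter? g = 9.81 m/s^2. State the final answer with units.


v = sqrt(2 * g * h)
v = sqrt(2 * 9.81 * 1.6)
v = sqrt(31.392) = 5.6029 m/s

5.6029 m/s


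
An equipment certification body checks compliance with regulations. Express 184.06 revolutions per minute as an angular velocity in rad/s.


omega = RPM * 2 * pi / 60
omega = 184.06 * 2 * 3.14159 / 60
omega = 1156.4831 / 60 = 19.2747 rad/s

19.2747 rad/s


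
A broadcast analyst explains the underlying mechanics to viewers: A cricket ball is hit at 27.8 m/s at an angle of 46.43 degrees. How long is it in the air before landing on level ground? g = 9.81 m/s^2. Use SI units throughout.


T = 2*v*sin(theta)/g
sin(theta) = sin(46.43 deg) = 0.7245
T = 2*27.8*0.7245 / 9.81
T = 40.284 / 9.81 = 4.1064 s

4.1064 s


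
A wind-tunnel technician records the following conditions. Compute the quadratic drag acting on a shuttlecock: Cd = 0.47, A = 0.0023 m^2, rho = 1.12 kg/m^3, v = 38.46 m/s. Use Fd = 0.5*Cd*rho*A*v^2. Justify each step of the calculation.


Fd = 0.5 * Cd * rho * A * v^2
Fd = 0.5 * 0.47 * 1.12 * 0.0023 * 38.46^2
v^2 = 1479.1716
Fd = 0.5 * 0.47 * 1.12 * 0.0023 * 1479.1716 = 0.8954 N

0.8954 N


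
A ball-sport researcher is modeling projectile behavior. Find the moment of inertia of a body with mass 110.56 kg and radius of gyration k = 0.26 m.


I = m * k^2
I = 110.56 * 0.26^2
I = 110.56 * 0.0676 = 7.4739 kg*m^2

7.4739 kg*m^2


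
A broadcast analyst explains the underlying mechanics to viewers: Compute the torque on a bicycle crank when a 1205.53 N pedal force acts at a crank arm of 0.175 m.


tau = F * d
tau = 1205.53 * 0.175
tau = 210.9677 N*m

210.9677 N*m


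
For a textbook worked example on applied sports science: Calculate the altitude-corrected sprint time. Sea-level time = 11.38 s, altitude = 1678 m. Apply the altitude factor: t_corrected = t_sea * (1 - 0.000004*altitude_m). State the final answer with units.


Correction factor = 1 - 0.000004 * 1678 = 0.993288
t_corrected = t_sea * factor = 11.38 * 0.993288
t_corrected = 11.3036 s

11.3036 s


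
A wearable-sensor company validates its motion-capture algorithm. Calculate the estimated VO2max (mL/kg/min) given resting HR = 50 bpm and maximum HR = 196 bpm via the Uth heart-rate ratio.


VO2max = 15.3 * HRmax / HRrest
VO2max = 15.3 * 196 / 50
VO2max = 2998.8 / 50 = 59.976 mL/kg/min

59.976 mL/kg/min


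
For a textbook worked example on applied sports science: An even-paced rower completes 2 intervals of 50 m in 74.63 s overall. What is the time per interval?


Split time = total_time / n_laps = 74.63 / 2
Split time = 37.315 s per lap

37.315 s


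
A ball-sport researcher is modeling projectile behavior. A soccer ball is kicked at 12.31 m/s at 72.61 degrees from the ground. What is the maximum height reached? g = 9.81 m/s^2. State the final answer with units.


H = (v*sin(theta))^2 / (2*g)
vy = v*sin(theta) = 12.31 * sin(72.61 deg) = 11.7473 m/s
H = vy^2 / (2*g) = 138 / (2*9.81)
H = 138 / 19.62 = 7.0336 m

7.0336 m


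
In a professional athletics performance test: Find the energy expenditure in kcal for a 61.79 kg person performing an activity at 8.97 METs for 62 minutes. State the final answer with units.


kcal = MET * mass * time_hr
Convert time: 62 min = 1.0333 hr
kcal = 8.97 * 61.79 * 1.0333
kcal = 572.7315 kcal

572.7315 kcal


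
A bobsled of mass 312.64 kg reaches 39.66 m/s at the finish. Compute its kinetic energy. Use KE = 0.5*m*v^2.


KE = 0.5 * m * v^2
KE = 0.5 * 312.64 * 39.66^2
KE = 0.5 * 312.64 * 1572.9156 = 245878.1666 J

245878.1666 J


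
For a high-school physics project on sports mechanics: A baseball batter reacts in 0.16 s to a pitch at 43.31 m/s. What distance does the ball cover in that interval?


d = v * t
d = 43.31 * 0.16
d = 6.9296 m

6.9296 m


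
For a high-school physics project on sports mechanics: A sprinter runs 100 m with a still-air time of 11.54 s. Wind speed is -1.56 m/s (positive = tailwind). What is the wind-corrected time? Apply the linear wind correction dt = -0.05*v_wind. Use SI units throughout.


dt = -0.05 * v_wind = -0.05 * -1.56 = 0.078 s
t_corrected = t_still + dt = 11.54 + (0.078)
t_corrected = 11.618 s

11.618 s


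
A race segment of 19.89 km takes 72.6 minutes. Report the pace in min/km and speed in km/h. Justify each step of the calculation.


Pace = time / distance = 72.6 min / 19.89 km = 3.6501 min/km
Speed = distance / time_in_hours = 19.89 / 1.21 hr
Speed = 16.438 km/h

3.6501 min/km, 16.438 km/h


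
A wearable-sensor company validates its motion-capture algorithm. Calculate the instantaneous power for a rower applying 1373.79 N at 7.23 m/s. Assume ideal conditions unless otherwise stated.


P = F * v
P = 1373.79 * 7.23
P = 9932.5017 W

9932.5017 W


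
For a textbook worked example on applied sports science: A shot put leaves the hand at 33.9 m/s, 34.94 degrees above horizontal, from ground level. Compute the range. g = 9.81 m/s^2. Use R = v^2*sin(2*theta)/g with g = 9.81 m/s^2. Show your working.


R = v^2 * sin(2*theta) / g
Convert angle to radians: theta = 34.94 deg = 0.6098 rad
sin(2*theta) = sin(1.2196) = 0.939
R = 33.9^2 * 0.939 / 9.81
R = 1149.21 * 0.939 / 9.81 = 109.9978 m

109.9978 m


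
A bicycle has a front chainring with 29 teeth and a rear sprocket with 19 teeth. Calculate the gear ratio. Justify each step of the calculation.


GR = front_teeth / rear_teeth
GR = 29 / 19
GR = 1.5263

1.5263


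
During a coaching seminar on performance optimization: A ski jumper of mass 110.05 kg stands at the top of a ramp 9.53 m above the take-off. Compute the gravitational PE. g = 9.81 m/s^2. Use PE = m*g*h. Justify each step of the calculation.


PE = m * g * h
PE = 110.05 * 9.81 * 9.53
PE = 1079.5905 * 9.53 = 10288.4975 J

10288.4975 J


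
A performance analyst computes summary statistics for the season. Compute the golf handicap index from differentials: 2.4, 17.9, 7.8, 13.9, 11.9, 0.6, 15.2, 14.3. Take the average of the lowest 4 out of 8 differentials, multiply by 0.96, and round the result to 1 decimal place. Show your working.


All differentials: 2.4, 17.9, 7.8, 13.9, 11.9, 0.6, 15.2, 14.3
Sorted: 0.6, 2.4, 7.8, 11.9, 13.9, 14.3, 15.2, 17.9
Best 4: 0.6, 2.4, 7.8, 11.9
Average of best = 22.7 / 4 = 5.675
Raw index = 5.675 * 0.96 = 5.448
Handicap index = round(5.448, 1) = 5.4

5.4


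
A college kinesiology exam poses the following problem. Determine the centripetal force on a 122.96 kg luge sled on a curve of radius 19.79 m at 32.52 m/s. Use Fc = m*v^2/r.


Fc = m * v^2 / r
v^2 = 32.52^2 = 1057.5504
Fc = 122.96 * 1057.5504 / 19.79
Fc = 130036.3972 / 19.79 = 6570.8134 N

6570.8134 N


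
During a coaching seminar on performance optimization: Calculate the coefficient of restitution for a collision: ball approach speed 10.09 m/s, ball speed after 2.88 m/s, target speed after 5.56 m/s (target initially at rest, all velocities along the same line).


e = (v2_after - v1_after) / (v1_before - v2_before)
Numerator = 5.56 - 2.88 = 2.68
Denominator = 10.09 - 0 = 10.09
e = 2.68 / 10.09 = 0.2656

0.2656


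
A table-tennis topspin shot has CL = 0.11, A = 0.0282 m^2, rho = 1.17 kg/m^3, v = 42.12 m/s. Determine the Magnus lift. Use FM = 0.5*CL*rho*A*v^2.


FM = 0.5 * CL * rho * A * v^2
FM = 0.5 * 0.11 * 1.17 * 0.0282 * 42.12^2
v^2 = 1774.0944
FM = 0.5 * 0.11 * 1.17 * 0.0282 * 1774.0944 = 3.2194 N

3.2194 N


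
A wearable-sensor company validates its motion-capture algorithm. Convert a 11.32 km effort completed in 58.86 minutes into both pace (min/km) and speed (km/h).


Pace = time / distance = 58.86 min / 11.32 km = 5.1996 min/km
Speed = distance / time_in_hours = 11.32 / 0.981 hr
Speed = 11.5392 km/h

5.1996 min/km, 11.5392 km/h


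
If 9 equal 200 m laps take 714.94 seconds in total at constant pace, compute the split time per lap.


Split time = total_time / n_laps = 714.94 / 9
Split time = 79.4378 s per lap

79.4378 s


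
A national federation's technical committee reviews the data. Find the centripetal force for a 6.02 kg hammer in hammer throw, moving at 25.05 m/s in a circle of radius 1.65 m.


Fc = m * v^2 / r
v^2 = 25.05^2 = 627.5025
Fc = 6.02 * 627.5025 / 1.65
Fc = 3777.5651 / 1.65 = 2289.4334 N

2289.4334 N


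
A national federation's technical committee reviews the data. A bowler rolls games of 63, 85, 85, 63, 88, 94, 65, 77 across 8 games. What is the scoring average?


Average = sum / n
Sum = 620
Average = 620 / 8 = 77.5

77.5


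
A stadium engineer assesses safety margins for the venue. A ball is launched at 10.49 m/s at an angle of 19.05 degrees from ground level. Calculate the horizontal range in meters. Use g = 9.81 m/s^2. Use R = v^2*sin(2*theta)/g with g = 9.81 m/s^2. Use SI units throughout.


R = v^2 * sin(2*theta) / g
Convert angle to radians: theta = 19.05 deg = 0.3325 rad
sin(2*theta) = sin(0.665) = 0.617
R = 10.49^2 * 0.617 / 9.81
R = 110.0401 * 0.617 / 9.81 = 6.9214 m

6.9214 m


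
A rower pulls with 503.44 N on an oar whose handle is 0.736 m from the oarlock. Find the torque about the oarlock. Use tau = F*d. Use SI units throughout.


tau = F * d
tau = 503.44 * 0.736
tau = 370.5318 N*m

370.5318 N*m


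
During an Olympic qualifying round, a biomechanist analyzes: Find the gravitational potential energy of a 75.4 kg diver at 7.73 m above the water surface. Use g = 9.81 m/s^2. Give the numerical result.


PE = m * g * h
PE = 75.4 * 9.81 * 7.73
PE = 739.674 * 7.73 = 5717.68 J

5717.68 J


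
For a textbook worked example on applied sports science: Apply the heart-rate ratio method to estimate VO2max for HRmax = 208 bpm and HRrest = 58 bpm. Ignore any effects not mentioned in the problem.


VO2max = 15.3 * HRmax / HRrest
VO2max = 15.3 * 208 / 58
VO2max = 3182.4 / 58 = 54.869 mL/kg/min

54.869 mL/kg/min


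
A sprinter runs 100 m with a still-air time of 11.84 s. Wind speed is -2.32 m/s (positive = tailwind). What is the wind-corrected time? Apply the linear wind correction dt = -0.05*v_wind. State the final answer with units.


dt = -0.05 * v_wind = -0.05 * -2.32 = 0.116 s
t_corrected = t_still + dt = 11.84 + (0.116)
t_corrected = 11.956 s

11.956 s


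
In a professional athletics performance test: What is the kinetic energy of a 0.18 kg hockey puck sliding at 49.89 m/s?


KE = 0.5 * m * v^2
KE = 0.5 * 0.18 * 49.89^2
KE = 0.5 * 0.18 * 2489.0121 = 224.0111 J

224.0111 J


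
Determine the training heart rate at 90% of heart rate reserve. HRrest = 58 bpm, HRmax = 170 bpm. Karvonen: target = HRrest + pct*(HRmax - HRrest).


Target = HRrest + pct*(HRmax - HRrest)
Heart rate reserve = HRmax - HRrest = 170 - 58 = 112 bpm
Fraction = 90% = 0.9
Target = 58 + 0.9 * 112
Target = 58 + 100.8 = 158.8 bpm

158.8 bpm


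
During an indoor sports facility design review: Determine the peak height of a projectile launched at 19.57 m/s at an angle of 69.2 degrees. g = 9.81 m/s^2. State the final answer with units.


H = (v*sin(theta))^2 / (2*g)
vy = v*sin(theta) = 19.57 * sin(69.2 deg) = 18.2945 m/s
H = vy^2 / (2*g) = 334.6901 / (2*9.81)
H = 334.6901 / 19.62 = 17.0586 m

17.0586 m


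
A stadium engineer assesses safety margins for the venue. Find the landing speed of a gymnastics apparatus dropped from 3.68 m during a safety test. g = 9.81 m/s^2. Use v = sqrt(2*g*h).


v = sqrt(2 * g * h)
v = sqrt(2 * 9.81 * 3.68)
v = sqrt(72.2016) = 8.4972 m/s

8.4972 m/s


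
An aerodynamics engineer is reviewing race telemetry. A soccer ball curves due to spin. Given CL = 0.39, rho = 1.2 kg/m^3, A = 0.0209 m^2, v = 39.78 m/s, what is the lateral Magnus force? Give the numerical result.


FM = 0.5 * CL * rho * A * v^2
FM = 0.5 * 0.39 * 1.2 * 0.0209 * 39.78^2
v^2 = 1582.4484
FM = 0.5 * 0.39 * 1.2 * 0.0209 * 1582.4484 = 7.7391 N

7.7391 N


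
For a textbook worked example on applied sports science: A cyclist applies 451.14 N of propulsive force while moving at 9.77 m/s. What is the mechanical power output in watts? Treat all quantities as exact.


P = F * v
P = 451.14 * 9.77
P = 4407.6378 W

4407.6378 W


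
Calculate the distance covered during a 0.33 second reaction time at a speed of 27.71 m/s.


d = v * t
d = 27.71 * 0.33
d = 9.1443 m

9.1443 m


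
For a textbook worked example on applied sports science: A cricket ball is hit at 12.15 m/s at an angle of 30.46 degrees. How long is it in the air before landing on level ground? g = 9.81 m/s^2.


T = 2*v*sin(theta)/g
sin(theta) = sin(30.46 deg) = 0.5069
T = 2*12.15*0.5069 / 9.81
T = 12.3186 / 9.81 = 1.2557 s

1.2557 s


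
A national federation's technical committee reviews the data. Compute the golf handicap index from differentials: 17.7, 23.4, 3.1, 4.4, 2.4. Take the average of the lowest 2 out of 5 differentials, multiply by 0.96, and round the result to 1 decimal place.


All differentials: 17.7, 23.4, 3.1, 4.4, 2.4
Sorted: 2.4, 3.1, 4.4, 17.7, 23.4
Best 2: 2.4, 3.1
Average of best = 5.5 / 2 = 2.75
Raw index = 2.75 * 0.96 = 2.64
Handicap index = round(2.64, 1) = 2.6

2.6


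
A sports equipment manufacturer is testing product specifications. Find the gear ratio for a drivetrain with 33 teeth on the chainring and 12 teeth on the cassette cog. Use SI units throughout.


GR = front_teeth / rear_teeth
GR = 33 / 12
GR = 2.75

2.75


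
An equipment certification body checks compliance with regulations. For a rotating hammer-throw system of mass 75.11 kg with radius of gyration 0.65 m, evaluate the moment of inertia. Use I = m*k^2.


I = m * k^2
I = 75.11 * 0.65^2
I = 75.11 * 0.4225 = 31.734 kg*m^2

31.734 kg*m^2


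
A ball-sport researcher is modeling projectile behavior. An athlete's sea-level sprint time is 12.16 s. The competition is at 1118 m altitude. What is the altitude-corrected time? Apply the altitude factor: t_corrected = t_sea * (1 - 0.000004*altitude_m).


Correction factor = 1 - 0.000004 * 1118 = 0.995528
t_corrected = t_sea * factor = 12.16 * 0.995528
t_corrected = 12.1056 s

12.1056 s


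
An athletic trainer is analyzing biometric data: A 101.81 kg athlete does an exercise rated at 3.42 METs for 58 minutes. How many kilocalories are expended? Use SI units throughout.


kcal = MET * mass * time_hr
Convert time: 58 min = 0.9667 hr
kcal = 3.42 * 101.81 * 0.9667
kcal = 336.5839 kcal

336.5839 kcal


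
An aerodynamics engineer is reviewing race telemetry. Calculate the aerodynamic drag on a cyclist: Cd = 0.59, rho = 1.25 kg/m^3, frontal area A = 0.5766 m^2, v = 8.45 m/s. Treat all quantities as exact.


Fd = 0.5 * Cd * rho * A * v^2
Fd = 0.5 * 0.59 * 1.25 * 0.5766 * 8.45^2
v^2 = 71.4025
Fd = 0.5 * 0.59 * 1.25 * 0.5766 * 71.4025 = 15.1817 N

15.1817 N


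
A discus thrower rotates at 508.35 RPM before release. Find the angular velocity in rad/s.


omega = RPM * 2 * pi / 60
omega = 508.35 * 2 * 3.14159 / 60
omega = 3194.0573 / 60 = 53.2343 rad/s

53.2343 rad/s


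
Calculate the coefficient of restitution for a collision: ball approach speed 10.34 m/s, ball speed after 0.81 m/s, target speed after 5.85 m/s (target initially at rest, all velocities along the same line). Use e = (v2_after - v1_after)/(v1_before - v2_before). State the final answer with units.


e = (v2_after - v1_after) / (v1_before - v2_before)
Numerator = 5.85 - 0.81 = 5.04
Denominator = 10.34 - 0 = 10.34
e = 5.04 / 10.34 = 0.4874

0.4874


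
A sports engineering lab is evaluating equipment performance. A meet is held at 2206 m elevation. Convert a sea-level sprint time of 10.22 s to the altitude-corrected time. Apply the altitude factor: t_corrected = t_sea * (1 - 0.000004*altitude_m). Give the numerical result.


Correction factor = 1 - 0.000004 * 2206 = 0.991176
t_corrected = t_sea * factor = 10.22 * 0.991176
t_corrected = 10.1298 s

10.1298 s


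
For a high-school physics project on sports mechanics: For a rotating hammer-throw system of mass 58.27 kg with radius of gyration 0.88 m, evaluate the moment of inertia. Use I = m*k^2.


I = m * k^2
I = 58.27 * 0.88^2
I = 58.27 * 0.7744 = 45.1243 kg*m^2

45.1243 kg*m^2


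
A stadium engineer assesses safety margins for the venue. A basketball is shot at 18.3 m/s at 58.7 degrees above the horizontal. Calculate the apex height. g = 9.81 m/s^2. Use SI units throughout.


H = (v*sin(theta))^2 / (2*g)
vy = v*sin(theta) = 18.3 * sin(58.7 deg) = 15.6366 m/s
H = vy^2 / (2*g) = 244.5032 / (2*9.81)
H = 244.5032 / 19.62 = 12.4619 m

12.4619 m


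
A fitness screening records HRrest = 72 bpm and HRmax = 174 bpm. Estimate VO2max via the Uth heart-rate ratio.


VO2max = 15.3 * HRmax / HRrest
VO2max = 15.3 * 174 / 72
VO2max = 2662.2 / 72 = 36.975 mL/kg/min

36.975 mL/kg/min


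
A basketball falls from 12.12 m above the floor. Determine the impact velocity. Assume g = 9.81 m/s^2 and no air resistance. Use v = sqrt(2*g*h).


v = sqrt(2 * g * h)
v = sqrt(2 * 9.81 * 12.12)
v = sqrt(237.7944) = 15.4206 m/s

15.4206 m/s


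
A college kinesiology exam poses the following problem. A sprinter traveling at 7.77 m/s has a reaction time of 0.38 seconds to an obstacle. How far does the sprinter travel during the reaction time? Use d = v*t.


d = v * t
d = 7.77 * 0.38
d = 2.9526 m

2.9526 m


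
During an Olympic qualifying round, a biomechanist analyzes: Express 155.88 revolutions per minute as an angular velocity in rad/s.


omega = RPM * 2 * pi / 60
omega = 155.88 * 2 * 3.14159 / 60
omega = 979.4229 / 60 = 16.3237 rad/s

16.3237 rad/s


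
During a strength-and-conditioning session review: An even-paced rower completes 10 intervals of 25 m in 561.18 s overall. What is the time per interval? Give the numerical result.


Split time = total_time / n_laps = 561.18 / 10
Split time = 56.118 s per lap

56.118 s


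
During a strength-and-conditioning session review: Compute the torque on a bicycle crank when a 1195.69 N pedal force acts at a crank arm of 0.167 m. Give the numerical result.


tau = F * d
tau = 1195.69 * 0.167
tau = 199.6802 N*m

199.6802 N*m


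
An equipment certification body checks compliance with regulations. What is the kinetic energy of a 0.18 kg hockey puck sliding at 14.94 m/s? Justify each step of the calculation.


KE = 0.5 * m * v^2
KE = 0.5 * 0.18 * 14.94^2
KE = 0.5 * 0.18 * 223.2036 = 20.0883 J

20.0883 J


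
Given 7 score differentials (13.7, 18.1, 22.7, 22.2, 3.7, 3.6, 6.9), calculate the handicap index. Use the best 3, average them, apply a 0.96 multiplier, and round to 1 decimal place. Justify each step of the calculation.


All differentials: 13.7, 18.1, 22.7, 22.2, 3.7, 3.6, 6.9
Sorted: 3.6, 3.7, 6.9, 13.7, 18.1, 22.2, 22.7
Best 3: 3.6, 3.7, 6.9
Average of best = 14.2 / 3 = 4.7333
Raw index = 4.7333 * 0.96 = 4.544
Handicap index = round(4.544, 1) = 4.5

4.5


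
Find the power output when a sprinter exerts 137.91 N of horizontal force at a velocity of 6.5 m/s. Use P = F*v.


P = F * v
P = 137.91 * 6.5
P = 896.415 W

896.415 W


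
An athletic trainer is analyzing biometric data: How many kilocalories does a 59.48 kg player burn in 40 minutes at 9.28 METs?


kcal = MET * mass * time_hr
Convert time: 40 min = 0.6667 hr
kcal = 9.28 * 59.48 * 0.6667
kcal = 367.9829 kcal

367.9829 kcal


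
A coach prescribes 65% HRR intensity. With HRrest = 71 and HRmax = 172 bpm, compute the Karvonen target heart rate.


Target = HRrest + pct*(HRmax - HRrest)
Heart rate reserve = HRmax - HRrest = 172 - 71 = 101 bpm
Fraction = 65% = 0.65
Target = 71 + 0.65 * 101
Target = 71 + 65.65 = 136.65 bpm

136.65 bpm


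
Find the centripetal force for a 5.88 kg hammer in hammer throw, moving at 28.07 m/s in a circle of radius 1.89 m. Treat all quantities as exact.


Fc = m * v^2 / r
v^2 = 28.07^2 = 787.9249
Fc = 5.88 * 787.9249 / 1.89
Fc = 4632.9984 / 1.89 = 2451.3219 N

2451.3219 N


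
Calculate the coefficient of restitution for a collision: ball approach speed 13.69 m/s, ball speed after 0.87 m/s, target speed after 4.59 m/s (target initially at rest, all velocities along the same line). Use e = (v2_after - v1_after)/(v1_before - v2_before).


e = (v2_after - v1_after) / (v1_before - v2_before)
Numerator = 4.59 - 0.87 = 3.72
Denominator = 13.69 - 0 = 13.69
e = 3.72 / 13.69 = 0.2717

0.2717


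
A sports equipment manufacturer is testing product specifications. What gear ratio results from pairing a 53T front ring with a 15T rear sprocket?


GR = front_teeth / rear_teeth
GR = 53 / 15
GR = 3.5333

3.5333


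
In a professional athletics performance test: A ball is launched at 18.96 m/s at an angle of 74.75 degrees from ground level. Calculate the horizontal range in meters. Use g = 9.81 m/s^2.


R = v^2 * sin(2*theta) / g
Convert angle to radians: theta = 74.75 deg = 1.3046 rad
sin(2*theta) = sin(2.6093) = 0.5075
R = 18.96^2 * 0.5075 / 9.81
R = 359.4816 * 0.5075 / 9.81 = 18.5984 m

18.5984 m


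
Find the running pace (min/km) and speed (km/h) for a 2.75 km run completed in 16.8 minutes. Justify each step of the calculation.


Pace = time / distance = 16.8 min / 2.75 km = 6.1091 min/km
Speed = distance / time_in_hours = 2.75 / 0.28 hr
Speed = 9.8214 km/h

6.1091 min/km, 9.8214 km/h


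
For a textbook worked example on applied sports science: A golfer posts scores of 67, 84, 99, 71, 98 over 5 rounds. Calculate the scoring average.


Average = sum / n
Sum = 419
Average = 419 / 5 = 83.8

83.8


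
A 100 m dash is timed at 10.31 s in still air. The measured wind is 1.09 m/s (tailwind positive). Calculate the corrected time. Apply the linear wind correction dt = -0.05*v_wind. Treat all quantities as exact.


dt = -0.05 * v_wind = -0.05 * 1.09 = -0.0545 s
t_corrected = t_still + dt = 10.31 + (-0.0545)
t_corrected = 10.2555 s

10.2555 s


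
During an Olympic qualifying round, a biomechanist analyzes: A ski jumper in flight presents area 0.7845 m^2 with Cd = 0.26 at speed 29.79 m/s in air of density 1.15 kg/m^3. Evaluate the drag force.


Fd = 0.5 * Cd * rho * A * v^2
Fd = 0.5 * 0.26 * 1.15 * 0.7845 * 29.79^2
v^2 = 887.4441
Fd = 0.5 * 0.26 * 1.15 * 0.7845 * 887.4441 = 104.0819 N

104.0819 N


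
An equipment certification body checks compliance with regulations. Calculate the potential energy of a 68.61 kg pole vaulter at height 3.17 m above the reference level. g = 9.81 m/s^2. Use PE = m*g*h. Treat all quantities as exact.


PE = m * g * h
PE = 68.61 * 9.81 * 3.17
PE = 673.0641 * 3.17 = 2133.6132 J

2133.6132 J


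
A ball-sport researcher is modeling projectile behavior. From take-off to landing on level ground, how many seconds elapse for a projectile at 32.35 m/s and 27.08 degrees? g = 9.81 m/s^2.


T = 2*v*sin(theta)/g
sin(theta) = sin(27.08 deg) = 0.4552
T = 2*32.35*0.4552 / 9.81
T = 29.4536 / 9.81 = 3.0024 s

3.0024 s


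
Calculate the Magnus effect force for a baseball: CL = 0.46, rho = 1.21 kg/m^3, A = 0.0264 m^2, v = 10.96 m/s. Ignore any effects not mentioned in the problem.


FM = 0.5 * CL * rho * A * v^2
FM = 0.5 * 0.46 * 1.21 * 0.0264 * 10.96^2
v^2 = 120.1216
FM = 0.5 * 0.46 * 1.21 * 0.0264 * 120.1216 = 0.8825 N

0.8825 N


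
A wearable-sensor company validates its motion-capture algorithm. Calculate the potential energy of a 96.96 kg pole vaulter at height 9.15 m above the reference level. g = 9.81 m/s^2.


PE = m * g * h
PE = 96.96 * 9.81 * 9.15
PE = 951.1776 * 9.15 = 8703.275 J

8703.275 J


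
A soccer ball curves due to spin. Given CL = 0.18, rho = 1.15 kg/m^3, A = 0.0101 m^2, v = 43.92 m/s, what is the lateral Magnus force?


FM = 0.5 * CL * rho * A * v^2
FM = 0.5 * 0.18 * 1.15 * 0.0101 * 43.92^2
v^2 = 1928.9664
FM = 0.5 * 0.18 * 1.15 * 0.0101 * 1928.9664 = 2.0164 N

2.0164 N


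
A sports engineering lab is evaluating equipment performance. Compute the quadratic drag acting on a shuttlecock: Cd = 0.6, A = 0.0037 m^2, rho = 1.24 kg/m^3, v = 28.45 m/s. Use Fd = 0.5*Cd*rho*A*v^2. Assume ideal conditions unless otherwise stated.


Fd = 0.5 * Cd * rho * A * v^2
Fd = 0.5 * 0.6 * 1.24 * 0.0037 * 28.45^2
v^2 = 809.4025
Fd = 0.5 * 0.6 * 1.24 * 0.0037 * 809.4025 = 1.1141 N

1.1141 N


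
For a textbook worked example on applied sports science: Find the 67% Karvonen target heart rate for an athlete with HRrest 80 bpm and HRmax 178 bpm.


Target = HRrest + pct*(HRmax - HRrest)
Heart rate reserve = HRmax - HRrest = 178 - 80 = 98 bpm
Fraction = 67% = 0.67
Target = 80 + 0.67 * 98
Target = 80 + 65.66 = 145.66 bpm

145.66 bpm


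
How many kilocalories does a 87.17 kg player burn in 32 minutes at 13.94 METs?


kcal = MET * mass * time_hr
Convert time: 32 min = 0.5333 hr
kcal = 13.94 * 87.17 * 0.5333
kcal = 648.0799 kcal

648.0799 kcal


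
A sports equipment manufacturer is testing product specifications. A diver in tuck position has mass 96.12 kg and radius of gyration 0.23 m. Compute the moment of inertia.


I = m * k^2
I = 96.12 * 0.23^2
I = 96.12 * 0.0529 = 5.0847 kg*m^2

5.0847 kg*m^2


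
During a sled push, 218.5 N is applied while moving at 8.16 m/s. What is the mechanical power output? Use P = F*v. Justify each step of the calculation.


P = F * v
P = 218.5 * 8.16
P = 1782.96 W

1782.96 W


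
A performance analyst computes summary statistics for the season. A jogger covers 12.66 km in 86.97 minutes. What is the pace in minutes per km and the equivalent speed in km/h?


Pace = time / distance = 86.97 min / 12.66 km = 6.8697 min/km
Speed = distance / time_in_hours = 12.66 / 1.4495 hr
Speed = 8.734 km/h

6.8697 min/km, 8.734 km/h


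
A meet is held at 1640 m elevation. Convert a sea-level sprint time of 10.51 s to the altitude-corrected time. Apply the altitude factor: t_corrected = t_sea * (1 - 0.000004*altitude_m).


Correction factor = 1 - 0.000004 * 1640 = 0.99344
t_corrected = t_sea * factor = 10.51 * 0.99344
t_corrected = 10.4411 s

10.4411 s


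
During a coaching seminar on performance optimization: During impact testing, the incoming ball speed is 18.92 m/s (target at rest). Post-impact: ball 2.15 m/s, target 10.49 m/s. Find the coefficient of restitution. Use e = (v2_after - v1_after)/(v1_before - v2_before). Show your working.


e = (v2_after - v1_after) / (v1_before - v2_before)
Numerator = 10.49 - 2.15 = 8.34
Denominator = 18.92 - 0 = 18.92
e = 8.34 / 18.92 = 0.4408

0.4408


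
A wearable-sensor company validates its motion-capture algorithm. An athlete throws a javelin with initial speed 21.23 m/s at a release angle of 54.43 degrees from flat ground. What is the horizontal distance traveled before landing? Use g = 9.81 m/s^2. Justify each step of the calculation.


R = v^2 * sin(2*theta) / g
Convert angle to radians: theta = 54.43 deg = 0.95 rad
sin(2*theta) = sin(1.9) = 0.9463
R = 21.23^2 * 0.9463 / 9.81
R = 450.7129 * 0.9463 / 9.81 = 43.4775 m

43.4775 m


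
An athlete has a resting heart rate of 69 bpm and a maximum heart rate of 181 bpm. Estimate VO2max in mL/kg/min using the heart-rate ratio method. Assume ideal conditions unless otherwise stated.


VO2max = 15.3 * HRmax / HRrest
VO2max = 15.3 * 181 / 69
VO2max = 2769.3 / 69 = 40.1348 mL/kg/min

40.1348 mL/kg/min


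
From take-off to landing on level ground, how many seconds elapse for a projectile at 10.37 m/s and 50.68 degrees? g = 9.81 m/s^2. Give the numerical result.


T = 2*v*sin(theta)/g
sin(theta) = sin(50.68 deg) = 0.7736
T = 2*10.37*0.7736 / 9.81
T = 16.0449 / 9.81 = 1.6356 s

1.6356 s


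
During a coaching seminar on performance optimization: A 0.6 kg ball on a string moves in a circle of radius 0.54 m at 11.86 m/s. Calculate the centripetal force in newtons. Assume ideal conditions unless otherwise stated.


Fc = m * v^2 / r
v^2 = 11.86^2 = 140.6596
Fc = 0.6 * 140.6596 / 0.54
Fc = 84.3958 / 0.54 = 156.2884 N

156.2884 N


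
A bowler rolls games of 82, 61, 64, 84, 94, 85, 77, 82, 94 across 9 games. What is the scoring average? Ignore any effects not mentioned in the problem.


Average = sum / n
Sum = 723
Average = 723 / 9 = 80.3333

80.3333


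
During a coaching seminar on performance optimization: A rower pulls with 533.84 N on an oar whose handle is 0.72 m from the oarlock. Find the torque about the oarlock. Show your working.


tau = F * d
tau = 533.84 * 0.72
tau = 384.3648 N*m

384.3648 N*m


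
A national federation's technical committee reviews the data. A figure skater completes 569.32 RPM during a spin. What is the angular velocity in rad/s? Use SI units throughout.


omega = RPM * 2 * pi / 60
omega = 569.32 * 2 * 3.14159 / 60
omega = 3577.1431 / 60 = 59.6191 rad/s

59.6191 rad/s


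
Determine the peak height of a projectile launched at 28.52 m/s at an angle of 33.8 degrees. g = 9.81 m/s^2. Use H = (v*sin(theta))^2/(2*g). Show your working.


H = (v*sin(theta))^2 / (2*g)
vy = v*sin(theta) = 28.52 * sin(33.8 deg) = 15.8656 m/s
H = vy^2 / (2*g) = 251.7157 / (2*9.81)
H = 251.7157 / 19.62 = 12.8295 m

12.8295 m


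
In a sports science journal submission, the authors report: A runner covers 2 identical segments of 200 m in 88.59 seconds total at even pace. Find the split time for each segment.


Split time = total_time / n_laps = 88.59 / 2
Split time = 44.295 s per lap

44.295 s


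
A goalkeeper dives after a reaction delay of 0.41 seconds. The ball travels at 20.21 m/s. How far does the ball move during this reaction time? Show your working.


d = v * t
d = 20.21 * 0.41
d = 8.2861 m

8.2861 m


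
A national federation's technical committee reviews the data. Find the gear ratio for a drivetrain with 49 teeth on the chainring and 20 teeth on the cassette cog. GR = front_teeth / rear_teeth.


GR = front_teeth / rear_teeth
GR = 49 / 20
GR = 2.45

2.45


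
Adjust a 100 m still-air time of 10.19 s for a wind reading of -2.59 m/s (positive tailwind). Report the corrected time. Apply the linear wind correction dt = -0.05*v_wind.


dt = -0.05 * v_wind = -0.05 * -2.59 = 0.1295 s
t_corrected = t_still + dt = 10.19 + (0.1295)
t_corrected = 10.3195 s

10.3195 s


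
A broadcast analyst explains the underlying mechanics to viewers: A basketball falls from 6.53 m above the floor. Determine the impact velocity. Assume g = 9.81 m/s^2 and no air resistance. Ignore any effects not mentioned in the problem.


v = sqrt(2 * g * h)
v = sqrt(2 * 9.81 * 6.53)
v = sqrt(128.1186) = 11.3189 m/s

11.3189 m/s


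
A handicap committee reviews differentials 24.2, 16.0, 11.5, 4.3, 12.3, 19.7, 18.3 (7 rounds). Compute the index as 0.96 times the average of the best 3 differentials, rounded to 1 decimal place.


All differentials: 24.2, 16.0, 11.5, 4.3, 12.3, 19.7, 18.3
Sorted: 4.3, 11.5, 12.3, 16.0, 18.3, 19.7, 24.2
Best 3: 4.3, 11.5, 12.3
Average of best = 28.1 / 3 = 9.3667
Raw index = 9.3667 * 0.96 = 8.992
Handicap index = round(8.992, 1) = 9.0

9.0


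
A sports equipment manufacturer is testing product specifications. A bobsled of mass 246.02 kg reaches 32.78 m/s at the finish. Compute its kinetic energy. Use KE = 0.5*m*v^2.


KE = 0.5 * m * v^2
KE = 0.5 * 246.02 * 32.78^2
KE = 0.5 * 246.02 * 1074.5284 = 132177.7385 J

132177.7385 J


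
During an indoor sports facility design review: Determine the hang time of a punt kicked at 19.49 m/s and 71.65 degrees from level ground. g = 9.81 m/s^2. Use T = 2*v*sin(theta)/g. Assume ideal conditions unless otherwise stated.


T = 2*v*sin(theta)/g
sin(theta) = sin(71.65 deg) = 0.9492
T = 2*19.49*0.9492 / 9.81
T = 36.9979 / 9.81 = 3.7714 s

3.7714 s


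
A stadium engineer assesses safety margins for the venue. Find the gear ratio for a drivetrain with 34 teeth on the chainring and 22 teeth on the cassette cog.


GR = front_teeth / rear_teeth
GR = 34 / 22
GR = 1.5455

1.5455


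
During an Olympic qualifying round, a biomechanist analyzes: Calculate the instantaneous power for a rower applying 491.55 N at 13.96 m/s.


P = F * v
P = 491.55 * 13.96
P = 6862.038 W

6862.038 W


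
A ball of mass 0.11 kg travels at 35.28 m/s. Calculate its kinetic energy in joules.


KE = 0.5 * m * v^2
KE = 0.5 * 0.11 * 35.28^2
KE = 0.5 * 0.11 * 1244.6784 = 68.4573 J

68.4573 J


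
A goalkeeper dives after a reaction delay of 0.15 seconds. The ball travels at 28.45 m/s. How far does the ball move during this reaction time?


d = v * t
d = 28.45 * 0.15
d = 4.2675 m

4.2675 m


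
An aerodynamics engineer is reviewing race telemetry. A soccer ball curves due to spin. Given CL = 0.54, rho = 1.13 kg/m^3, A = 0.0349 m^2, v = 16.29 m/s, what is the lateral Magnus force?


FM = 0.5 * CL * rho * A * v^2
FM = 0.5 * 0.54 * 1.13 * 0.0349 * 16.29^2
v^2 = 265.3641
FM = 0.5 * 0.54 * 1.13 * 0.0349 * 265.3641 = 2.8256 N

2.8256 N


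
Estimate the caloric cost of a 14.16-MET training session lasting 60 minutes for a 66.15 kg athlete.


kcal = MET * mass * time_hr
Convert time: 60 min = 1 hr
kcal = 14.16 * 66.15 * 1
kcal = 936.684 kcal

936.684 kcal


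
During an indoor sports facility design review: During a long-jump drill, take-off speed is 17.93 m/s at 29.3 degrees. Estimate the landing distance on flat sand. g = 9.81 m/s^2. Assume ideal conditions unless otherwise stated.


R = v^2 * sin(2*theta) / g
Convert angle to radians: theta = 29.3 deg = 0.5114 rad
sin(2*theta) = sin(1.0228) = 0.8536
R = 17.93^2 * 0.8536 / 9.81
R = 321.4849 * 0.8536 / 9.81 = 27.9718 m

27.9718 m


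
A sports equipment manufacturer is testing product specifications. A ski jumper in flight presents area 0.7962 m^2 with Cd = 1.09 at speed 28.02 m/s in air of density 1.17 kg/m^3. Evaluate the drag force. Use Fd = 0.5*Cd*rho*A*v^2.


Fd = 0.5 * Cd * rho * A * v^2
Fd = 0.5 * 1.09 * 1.17 * 0.7962 * 28.02^2
v^2 = 785.1204
Fd = 0.5 * 1.09 * 1.17 * 0.7962 * 785.1204 = 398.6032 N

398.6032 N


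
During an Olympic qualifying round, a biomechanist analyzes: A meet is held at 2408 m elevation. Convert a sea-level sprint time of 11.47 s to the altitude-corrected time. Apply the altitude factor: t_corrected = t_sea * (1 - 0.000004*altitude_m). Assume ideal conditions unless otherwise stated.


Correction factor = 1 - 0.000004 * 2408 = 0.990368
t_corrected = t_sea * factor = 11.47 * 0.990368
t_corrected = 11.3595 s

11.3595 s


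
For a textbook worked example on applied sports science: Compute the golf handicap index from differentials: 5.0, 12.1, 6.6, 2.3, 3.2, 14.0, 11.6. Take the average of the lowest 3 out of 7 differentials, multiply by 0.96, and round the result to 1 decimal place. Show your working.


All differentials: 5.0, 12.1, 6.6, 2.3, 3.2, 14.0, 11.6
Sorted: 2.3, 3.2, 5.0, 6.6, 11.6, 12.1, 14.0
Best 3: 2.3, 3.2, 5.0
Average of best = 10.5 / 3 = 3.5
Raw index = 3.5 * 0.96 = 3.36
Handicap index = round(3.36, 1) = 3.4

3.4


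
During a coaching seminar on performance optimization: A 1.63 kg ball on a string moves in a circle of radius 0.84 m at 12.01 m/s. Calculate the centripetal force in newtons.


Fc = m * v^2 / r
v^2 = 12.01^2 = 144.2401
Fc = 1.63 * 144.2401 / 0.84
Fc = 235.1114 / 0.84 = 279.8945 N

279.8945 N


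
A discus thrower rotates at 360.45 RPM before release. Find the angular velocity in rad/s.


omega = RPM * 2 * pi / 60
omega = 360.45 * 2 * 3.14159 / 60
omega = 2264.7741 / 60 = 37.7462 rad/s

37.7462 rad/s
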